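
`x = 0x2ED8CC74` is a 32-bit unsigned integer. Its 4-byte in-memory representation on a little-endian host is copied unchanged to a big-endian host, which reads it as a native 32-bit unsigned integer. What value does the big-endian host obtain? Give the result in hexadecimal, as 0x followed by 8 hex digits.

Stored little-endian, the bytes at ascending addresses are 74 CC D8 2E.
Read back as big-endian, the last byte is least significant, giving 0x74CCD82E.

0x74CCD82E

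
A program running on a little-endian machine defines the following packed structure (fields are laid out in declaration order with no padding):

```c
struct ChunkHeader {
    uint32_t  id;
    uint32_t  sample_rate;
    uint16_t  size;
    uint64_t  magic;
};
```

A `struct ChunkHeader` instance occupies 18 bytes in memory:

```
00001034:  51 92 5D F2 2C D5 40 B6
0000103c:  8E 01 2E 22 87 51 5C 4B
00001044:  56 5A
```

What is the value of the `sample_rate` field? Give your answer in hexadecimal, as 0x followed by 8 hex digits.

0xB640D52C

`sample_rate` follows `id` (4 bytes), so it starts at byte offset 4 and occupies 4 bytes.
Bytes at offsets 4..7: 2C D5 40 B6.
In little-endian order the low byte comes first in memory.
Reassemble most-significant byte first: B6 40 D5 2C → 0xB640D52C.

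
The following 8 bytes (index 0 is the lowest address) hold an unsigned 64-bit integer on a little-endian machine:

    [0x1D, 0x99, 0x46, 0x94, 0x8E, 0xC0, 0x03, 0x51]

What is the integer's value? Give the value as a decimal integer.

In little-endian order the low byte comes first in memory.
Reassemble most-significant byte first: 51 03 C0 8E 94 46 99 1D → 0x5103C08E9446991D.
0x5103C08E9446991D = 5837721260607838493.

5837721260607838493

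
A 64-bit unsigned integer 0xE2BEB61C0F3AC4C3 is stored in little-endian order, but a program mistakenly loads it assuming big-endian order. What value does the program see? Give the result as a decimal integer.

14106463769411895010

Stored little-endian, the bytes at ascending addresses are C3 C4 3A 0F 1C B6 BE E2.
Read back as big-endian, the last byte is least significant, giving 0xC3C43A0F1CB6BEE2.
0xC3C43A0F1CB6BEE2 = 14106463769411895010.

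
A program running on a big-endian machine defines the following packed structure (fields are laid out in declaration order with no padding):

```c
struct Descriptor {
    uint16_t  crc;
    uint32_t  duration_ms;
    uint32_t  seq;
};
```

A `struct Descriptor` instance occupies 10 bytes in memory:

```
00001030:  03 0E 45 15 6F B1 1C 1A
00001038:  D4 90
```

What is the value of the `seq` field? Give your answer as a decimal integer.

471520400

`seq` follows `crc` (2 B), `duration_ms` (4 B), so it starts at offset 2 + 4 = 6 and occupies 4 bytes.
Bytes at offsets 6..9: 1C 1A D4 90.
Big-endian stores the most-significant byte at the lowest address.
The bytes are already most-significant first: 0x1C1AD490.
0x1C1AD490 = 471520400.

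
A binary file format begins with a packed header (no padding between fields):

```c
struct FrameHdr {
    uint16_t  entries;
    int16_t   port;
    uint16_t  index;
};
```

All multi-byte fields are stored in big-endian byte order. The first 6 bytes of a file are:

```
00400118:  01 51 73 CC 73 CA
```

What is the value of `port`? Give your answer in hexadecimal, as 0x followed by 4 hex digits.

0x73CC

`port` follows `entries` (2 bytes), so it starts at byte offset 2 and occupies 2 bytes.
Bytes at offsets 2..3: 73 CC.
Big-endian stores the most-significant byte at the lowest address.
The bytes are already most-significant first: 0x73CC.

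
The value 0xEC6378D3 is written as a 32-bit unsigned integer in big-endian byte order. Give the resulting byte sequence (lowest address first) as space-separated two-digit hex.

Split into bytes (most-significant first): EC 63 78 D3.
Big-endian stores the most-significant byte at the lowest address.
So the memory order matches the most-significant-first order: EC 63 78 D3.

EC 63 78 D3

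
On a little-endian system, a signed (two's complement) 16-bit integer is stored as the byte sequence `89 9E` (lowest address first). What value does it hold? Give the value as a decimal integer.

In little-endian order the low byte comes first in memory.
Reassemble most-significant byte first: 9E 89 → 0x9E89.
Top bit is set, so as a signed 16-bit value this is 0x9E89 − 2^16 = -24951.

-24951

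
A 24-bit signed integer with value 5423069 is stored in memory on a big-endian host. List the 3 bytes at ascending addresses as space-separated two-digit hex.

52 BF DD

5423069 in hexadecimal, padded to 24 bits, is 0x52BFDD.
Split into bytes (most-significant first): 52 BF DD.
Big-endian: lowest address holds the most-significant byte.
So the memory order matches the most-significant-first order: 52 BF DD.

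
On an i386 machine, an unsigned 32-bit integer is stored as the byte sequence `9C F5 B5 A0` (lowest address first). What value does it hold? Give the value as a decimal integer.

Little-endian stores the least-significant byte at the lowest address.
Reassemble most-significant byte first: A0 B5 F5 9C → 0xA0B5F59C.
0xA0B5F59C = 2696279452.

2696279452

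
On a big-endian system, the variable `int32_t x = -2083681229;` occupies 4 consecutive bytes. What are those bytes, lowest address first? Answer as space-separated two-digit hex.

Two's complement of -2083681229 in 32 bits: 2083681229 = 0x7C3273CD; invert → 0x83CD8C32; add 1 → 0x83CD8C33.
Split into bytes (most-significant first): 83 CD 8C 33.
In big-endian order the high byte comes first in memory.
So the memory order matches the most-significant-first order: 83 CD 8C 33.

83 CD 8C 33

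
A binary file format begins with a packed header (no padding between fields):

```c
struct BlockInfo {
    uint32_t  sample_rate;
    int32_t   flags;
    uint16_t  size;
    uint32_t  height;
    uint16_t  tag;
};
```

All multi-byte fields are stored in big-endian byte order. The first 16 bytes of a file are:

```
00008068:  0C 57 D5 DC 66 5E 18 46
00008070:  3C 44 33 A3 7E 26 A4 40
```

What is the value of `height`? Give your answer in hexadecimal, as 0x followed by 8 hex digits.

`height` follows `sample_rate` (4 B), `flags` (4 B), `size` (2 B), so it starts at offset 4 + 4 + 2 = 10 and occupies 4 bytes.
Bytes at offsets 10..13: 33 A3 7E 26.
In big-endian order the high byte comes first in memory.
The bytes are already most-significant first: 0x33A37E26.

0x33A37E26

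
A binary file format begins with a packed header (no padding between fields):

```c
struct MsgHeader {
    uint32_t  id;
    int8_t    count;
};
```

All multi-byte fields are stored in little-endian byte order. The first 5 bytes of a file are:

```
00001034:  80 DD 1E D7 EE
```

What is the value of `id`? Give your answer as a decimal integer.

`id` is the first field, at byte offset 0, occupying 4 bytes.
Bytes at offsets 0..3: 80 DD 1E D7.
In little-endian order the low byte comes first in memory.
Reassemble most-significant byte first: D7 1E DD 80 → 0xD71EDD80.
0xD71EDD80 = 3609124224.

3609124224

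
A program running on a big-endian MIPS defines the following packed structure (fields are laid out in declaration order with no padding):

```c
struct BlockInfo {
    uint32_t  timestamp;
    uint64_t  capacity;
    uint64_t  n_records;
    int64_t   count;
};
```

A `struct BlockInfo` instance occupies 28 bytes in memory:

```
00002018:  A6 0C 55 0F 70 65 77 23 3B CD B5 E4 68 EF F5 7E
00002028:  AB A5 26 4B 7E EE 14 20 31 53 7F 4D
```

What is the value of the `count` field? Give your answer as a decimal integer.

9146270021735120717

`count` follows `timestamp` (4 B), `capacity` (8 B), `n_records` (8 B), so it starts at offset 4 + 8 + 8 = 20 and occupies 8 bytes.
Bytes at offsets 20..27: 7E EE 14 20 31 53 7F 4D.
In big-endian order the high byte comes first in memory.
The bytes are already most-significant first: 0x7EEE142031537F4D.
0x7EEE142031537F4D = 9146270021735120717.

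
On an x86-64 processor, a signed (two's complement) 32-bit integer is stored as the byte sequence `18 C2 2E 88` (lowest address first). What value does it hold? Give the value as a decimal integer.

-2010201576

Little-endian stores the least-significant byte at the lowest address.
Reassemble most-significant byte first: 88 2E C2 18 → 0x882EC218.
Top bit is set, so as a signed 32-bit value this is 0x882EC218 − 2^32 = -2010201576.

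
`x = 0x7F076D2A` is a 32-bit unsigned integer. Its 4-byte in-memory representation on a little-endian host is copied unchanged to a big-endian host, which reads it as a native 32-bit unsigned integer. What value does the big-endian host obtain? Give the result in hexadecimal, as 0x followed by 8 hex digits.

0x2A6D077F

Stored little-endian, the bytes at ascending addresses are 2A 6D 07 7F.
Read back as big-endian, the last byte is least significant, giving 0x2A6D077F.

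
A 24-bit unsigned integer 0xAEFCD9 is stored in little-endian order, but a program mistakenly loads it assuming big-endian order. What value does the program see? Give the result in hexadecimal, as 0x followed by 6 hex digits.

0xD9FCAE

Stored little-endian, the bytes at ascending addresses are D9 FC AE.
Read back as big-endian, the last byte is least significant, giving 0xD9FCAE.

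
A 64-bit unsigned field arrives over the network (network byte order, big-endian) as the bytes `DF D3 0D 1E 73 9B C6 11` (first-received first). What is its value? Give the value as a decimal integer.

Big-endian: lowest address holds the most-significant byte.
The bytes are already most-significant first: 0xDFD30D1E739BC611.
0xDFD30D1E739BC611 = 16128249114983646737.

16128249114983646737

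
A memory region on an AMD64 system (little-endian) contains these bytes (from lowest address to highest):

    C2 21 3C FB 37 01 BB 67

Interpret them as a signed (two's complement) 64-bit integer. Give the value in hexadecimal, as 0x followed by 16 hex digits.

Little-endian stores the least-significant byte at the lowest address.
Reassemble most-significant byte first: 67 BB 01 37 FB 3C 21 C2 → 0x67BB0137FB3C21C2.

0x67BB0137FB3C21C2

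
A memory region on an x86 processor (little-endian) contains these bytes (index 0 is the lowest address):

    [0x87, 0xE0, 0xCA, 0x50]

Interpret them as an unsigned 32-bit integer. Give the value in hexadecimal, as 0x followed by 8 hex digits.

Little-endian stores the least-significant byte at the lowest address.
Reassemble most-significant byte first: 50 CA E0 87 → 0x50CAE087.

0x50CAE087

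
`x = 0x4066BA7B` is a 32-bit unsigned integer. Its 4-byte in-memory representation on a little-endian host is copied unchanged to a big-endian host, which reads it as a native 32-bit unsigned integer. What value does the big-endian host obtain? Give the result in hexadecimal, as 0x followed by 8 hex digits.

0x7BBA6640

Stored little-endian, the bytes at ascending addresses are 7B BA 66 40.
Read back as big-endian, the last byte is least significant, giving 0x7BBA6640.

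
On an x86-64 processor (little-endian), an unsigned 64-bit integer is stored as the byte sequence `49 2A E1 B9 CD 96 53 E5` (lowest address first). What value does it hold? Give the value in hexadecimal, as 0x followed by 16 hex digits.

In little-endian order the low byte comes first in memory.
Reassemble most-significant byte first: E5 53 96 CD B9 E1 2A 49 → 0xE55396CDB9E12A49.

0xE55396CDB9E12A49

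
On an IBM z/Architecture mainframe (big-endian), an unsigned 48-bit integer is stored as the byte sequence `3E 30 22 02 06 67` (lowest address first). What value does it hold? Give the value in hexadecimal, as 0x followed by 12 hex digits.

0x3E3022020667

Big-endian: lowest address holds the most-significant byte.
The bytes are already most-significant first: 0x3E3022020667.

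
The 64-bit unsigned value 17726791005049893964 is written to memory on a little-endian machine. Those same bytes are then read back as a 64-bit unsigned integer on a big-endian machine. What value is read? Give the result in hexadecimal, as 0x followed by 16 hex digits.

17726791005049893964 in 64-bit hexadecimal is 0xF602367F9F96B44C.
Stored little-endian, the bytes at ascending addresses are 4C B4 96 9F 7F 36 02 F6.
Read back as big-endian, the last byte is least significant, giving 0x4CB4969F7F3602F6.

0x4CB4969F7F3602F6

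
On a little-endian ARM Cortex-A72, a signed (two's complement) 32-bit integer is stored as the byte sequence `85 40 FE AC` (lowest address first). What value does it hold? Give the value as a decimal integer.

Little-endian: lowest address holds the least-significant byte.
Reassemble most-significant byte first: AC FE 40 85 → 0xACFE4085.
Top bit is set, so as a signed 32-bit value this is 0xACFE4085 − 2^32 = -1392623483.

-1392623483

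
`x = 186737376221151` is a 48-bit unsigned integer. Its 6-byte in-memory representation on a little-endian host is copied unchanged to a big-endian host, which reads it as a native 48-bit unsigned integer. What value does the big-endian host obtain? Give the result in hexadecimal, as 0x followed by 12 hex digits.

186737376221151 in 48-bit hexadecimal is 0xA9D62EF9D7DF.
Stored little-endian, the bytes at ascending addresses are DF D7 F9 2E D6 A9.
Read back as big-endian, the last byte is least significant, giving 0xDFD7F92ED6A9.

0xDFD7F92ED6A9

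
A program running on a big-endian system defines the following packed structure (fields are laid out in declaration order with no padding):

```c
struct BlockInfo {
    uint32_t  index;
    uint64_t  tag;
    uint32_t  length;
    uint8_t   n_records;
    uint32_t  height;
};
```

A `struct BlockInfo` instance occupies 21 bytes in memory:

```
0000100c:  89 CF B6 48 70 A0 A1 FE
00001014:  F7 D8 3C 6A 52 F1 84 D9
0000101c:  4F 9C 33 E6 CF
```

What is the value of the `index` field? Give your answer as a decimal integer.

`index` is the first field, at byte offset 0, occupying 4 bytes.
Bytes at offsets 0..3: 89 CF B6 48.
Big-endian stores the most-significant byte at the lowest address.
The bytes are already most-significant first: 0x89CFB648.
0x89CFB648 = 2312091208.

2312091208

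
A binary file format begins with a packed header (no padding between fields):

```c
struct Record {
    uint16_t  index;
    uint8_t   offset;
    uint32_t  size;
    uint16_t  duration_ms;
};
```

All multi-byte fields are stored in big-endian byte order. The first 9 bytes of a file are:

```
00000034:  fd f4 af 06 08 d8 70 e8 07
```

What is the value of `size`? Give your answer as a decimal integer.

101242992

`size` follows `index` (2 B), `offset` (1 B), so it starts at offset 2 + 1 = 3 and occupies 4 bytes.
Bytes at offsets 3..6: 06 08 D8 70.
Big-endian stores the most-significant byte at the lowest address.
The bytes are already most-significant first: 0x0608D870.
0x0608D870 = 101242992.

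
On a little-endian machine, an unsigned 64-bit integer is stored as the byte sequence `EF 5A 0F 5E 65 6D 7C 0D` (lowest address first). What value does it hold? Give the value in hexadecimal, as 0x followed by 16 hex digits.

0x0D7C6D655E0F5AEF

Little-endian stores the least-significant byte at the lowest address.
Reassemble most-significant byte first: 0D 7C 6D 65 5E 0F 5A EF → 0x0D7C6D655E0F5AEF.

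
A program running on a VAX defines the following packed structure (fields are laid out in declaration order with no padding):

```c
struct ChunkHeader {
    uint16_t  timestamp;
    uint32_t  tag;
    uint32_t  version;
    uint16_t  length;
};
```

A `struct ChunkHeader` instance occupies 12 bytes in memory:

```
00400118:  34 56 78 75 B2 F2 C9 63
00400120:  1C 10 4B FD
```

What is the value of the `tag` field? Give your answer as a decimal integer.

`tag` follows `timestamp` (2 bytes), so it starts at byte offset 2 and occupies 4 bytes.
Bytes at offsets 2..5: 78 75 B2 F2.
In little-endian order the low byte comes first in memory.
Reassemble most-significant byte first: F2 B2 75 78 → 0xF2B27578.
0xF2B27578 = 4071781752.

4071781752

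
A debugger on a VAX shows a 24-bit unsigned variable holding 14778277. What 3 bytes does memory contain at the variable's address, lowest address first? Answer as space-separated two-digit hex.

14778277 in hexadecimal, padded to 24 bits, is 0xE17FA5.
Split into bytes (most-significant first): E1 7F A5.
In little-endian order the low byte comes first in memory.
So at ascending addresses the bytes are A5 7F E1.

A5 7F E1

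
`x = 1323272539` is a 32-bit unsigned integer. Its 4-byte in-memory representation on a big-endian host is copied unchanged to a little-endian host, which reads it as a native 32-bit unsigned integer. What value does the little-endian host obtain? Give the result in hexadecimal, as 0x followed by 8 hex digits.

1323272539 in 32-bit hexadecimal is 0x4EDF895B.
Stored big-endian, the bytes at ascending addresses are 4E DF 89 5B.
Read back as little-endian, the first byte is least significant, giving 0x5B89DF4E.

0x5B89DF4E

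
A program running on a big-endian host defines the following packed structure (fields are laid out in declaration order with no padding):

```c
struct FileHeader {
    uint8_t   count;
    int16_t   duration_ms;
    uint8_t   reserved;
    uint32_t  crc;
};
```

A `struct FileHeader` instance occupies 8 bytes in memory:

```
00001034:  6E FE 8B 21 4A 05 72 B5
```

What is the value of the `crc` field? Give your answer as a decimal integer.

`crc` follows `count` (1 B), `duration_ms` (2 B), `reserved` (1 B), so it starts at offset 1 + 2 + 1 = 4 and occupies 4 bytes.
Bytes at offsets 4..7: 4A 05 72 B5.
In big-endian order the high byte comes first in memory.
The bytes are already most-significant first: 0x4A0572B5.
0x4A0572B5 = 1241871029.

1241871029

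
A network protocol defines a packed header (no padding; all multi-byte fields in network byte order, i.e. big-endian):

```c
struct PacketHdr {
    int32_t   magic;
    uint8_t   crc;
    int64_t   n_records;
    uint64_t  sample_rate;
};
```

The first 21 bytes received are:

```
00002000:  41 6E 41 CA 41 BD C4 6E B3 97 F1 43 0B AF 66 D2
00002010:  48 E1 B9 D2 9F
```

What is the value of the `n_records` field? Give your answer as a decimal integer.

`n_records` follows `magic` (4 B), `crc` (1 B), so it starts at offset 4 + 1 = 5 and occupies 8 bytes.
Bytes at offsets 5..12: BD C4 6E B3 97 F1 43 0B.
In big-endian order the high byte comes first in memory.
The bytes are already most-significant first: 0xBDC46EB397F1430B.
Top bit is set, so as a signed 64-bit value this is 0xBDC46EB397F1430B − 2^64 = -4772567987478510837.

-4772567987478510837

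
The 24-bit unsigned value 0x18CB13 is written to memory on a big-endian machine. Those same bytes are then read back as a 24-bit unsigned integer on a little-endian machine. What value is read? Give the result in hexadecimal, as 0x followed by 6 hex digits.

Stored big-endian, the bytes at ascending addresses are 18 CB 13.
Read back as little-endian, the first byte is least significant, giving 0x13CB18.

0x13CB18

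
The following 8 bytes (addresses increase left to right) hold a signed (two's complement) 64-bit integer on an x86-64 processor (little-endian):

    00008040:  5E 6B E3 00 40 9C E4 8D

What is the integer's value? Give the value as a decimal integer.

-8222275220964938914

In little-endian order the low byte comes first in memory.
Reassemble most-significant byte first: 8D E4 9C 40 00 E3 6B 5E → 0x8DE49C4000E36B5E.
Top bit is set, so as a signed 64-bit value this is 0x8DE49C4000E36B5E − 2^64 = -8222275220964938914.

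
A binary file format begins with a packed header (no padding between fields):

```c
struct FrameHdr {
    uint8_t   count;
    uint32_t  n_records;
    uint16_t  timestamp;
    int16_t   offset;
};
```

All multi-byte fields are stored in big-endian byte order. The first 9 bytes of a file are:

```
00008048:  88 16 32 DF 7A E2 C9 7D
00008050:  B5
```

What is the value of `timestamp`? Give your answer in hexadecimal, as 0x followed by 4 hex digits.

0xE2C9

`timestamp` follows `count` (1 B), `n_records` (4 B), so it starts at offset 1 + 4 = 5 and occupies 2 bytes.
Bytes at offsets 5..6: E2 C9.
Big-endian: lowest address holds the most-significant byte.
The bytes are already most-significant first: 0xE2C9.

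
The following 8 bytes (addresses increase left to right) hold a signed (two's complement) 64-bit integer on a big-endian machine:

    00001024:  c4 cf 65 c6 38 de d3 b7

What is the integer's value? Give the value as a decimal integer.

-4265078420064513097

Big-endian: lowest address holds the most-significant byte.
The bytes are already most-significant first: 0xC4CF65C638DED3B7.
Top bit is set, so as a signed 64-bit value this is 0xC4CF65C638DED3B7 − 2^64 = -4265078420064513097.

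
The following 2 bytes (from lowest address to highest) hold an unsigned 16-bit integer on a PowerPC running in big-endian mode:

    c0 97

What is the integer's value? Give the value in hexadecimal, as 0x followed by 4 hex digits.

0xC097

In big-endian order the high byte comes first in memory.
The bytes are already most-significant first: 0xC097.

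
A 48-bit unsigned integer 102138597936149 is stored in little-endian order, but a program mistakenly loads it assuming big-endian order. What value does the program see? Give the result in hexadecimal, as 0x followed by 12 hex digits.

102138597936149 in 48-bit hexadecimal is 0x5CE4FED90C15.
Stored little-endian, the bytes at ascending addresses are 15 0C D9 FE E4 5C.
Read back as big-endian, the last byte is least significant, giving 0x150CD9FEE45C.

0x150CD9FEE45C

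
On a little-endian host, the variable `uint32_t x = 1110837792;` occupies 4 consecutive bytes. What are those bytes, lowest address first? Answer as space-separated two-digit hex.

1110837792 in hexadecimal, padded to 32 bits, is 0x42360A20.
Split into bytes (most-significant first): 42 36 0A 20.
Little-endian stores the least-significant byte at the lowest address.
So at ascending addresses the bytes are 20 0A 36 42.

20 0A 36 42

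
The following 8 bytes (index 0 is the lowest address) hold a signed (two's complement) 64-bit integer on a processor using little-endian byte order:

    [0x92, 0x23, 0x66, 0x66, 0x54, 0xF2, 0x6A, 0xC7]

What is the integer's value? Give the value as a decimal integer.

-4077180068321418350

In little-endian order the low byte comes first in memory.
Reassemble most-significant byte first: C7 6A F2 54 66 66 23 92 → 0xC76AF25466662392.
Top bit is set, so as a signed 64-bit value this is 0xC76AF25466662392 − 2^64 = -4077180068321418350.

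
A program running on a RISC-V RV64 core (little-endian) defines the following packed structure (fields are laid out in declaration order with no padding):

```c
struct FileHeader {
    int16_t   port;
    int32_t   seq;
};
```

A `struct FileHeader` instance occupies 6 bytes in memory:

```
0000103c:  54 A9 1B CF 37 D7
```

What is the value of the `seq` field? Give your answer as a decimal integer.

-684208357

`seq` follows `port` (2 bytes), so it starts at byte offset 2 and occupies 4 bytes.
Bytes at offsets 2..5: 1B CF 37 D7.
Little-endian stores the least-significant byte at the lowest address.
Reassemble most-significant byte first: D7 37 CF 1B → 0xD737CF1B.
Top bit is set, so as a signed 32-bit value this is 0xD737CF1B − 2^32 = -684208357.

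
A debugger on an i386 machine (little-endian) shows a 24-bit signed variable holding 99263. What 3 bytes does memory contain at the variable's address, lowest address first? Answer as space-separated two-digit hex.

99263 in hexadecimal, padded to 24 bits, is 0x0183BF.
Split into bytes (most-significant first): 01 83 BF.
In little-endian order the low byte comes first in memory.
So at ascending addresses the bytes are BF 83 01.

BF 83 01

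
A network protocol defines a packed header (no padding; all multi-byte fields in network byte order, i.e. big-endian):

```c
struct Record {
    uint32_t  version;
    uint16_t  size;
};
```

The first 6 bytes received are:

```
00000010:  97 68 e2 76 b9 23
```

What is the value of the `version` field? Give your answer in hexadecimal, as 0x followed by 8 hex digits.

`version` is the first field, at byte offset 0, occupying 4 bytes.
Bytes at offsets 0..3: 97 68 E2 76.
In big-endian order the high byte comes first in memory.
The bytes are already most-significant first: 0x9768E276.

0x9768E276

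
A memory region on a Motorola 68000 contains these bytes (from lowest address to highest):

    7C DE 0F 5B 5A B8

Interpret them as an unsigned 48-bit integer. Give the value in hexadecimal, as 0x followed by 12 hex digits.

Big-endian stores the most-significant byte at the lowest address.
The bytes are already most-significant first: 0x7CDE0F5B5AB8.

0x7CDE0F5B5AB8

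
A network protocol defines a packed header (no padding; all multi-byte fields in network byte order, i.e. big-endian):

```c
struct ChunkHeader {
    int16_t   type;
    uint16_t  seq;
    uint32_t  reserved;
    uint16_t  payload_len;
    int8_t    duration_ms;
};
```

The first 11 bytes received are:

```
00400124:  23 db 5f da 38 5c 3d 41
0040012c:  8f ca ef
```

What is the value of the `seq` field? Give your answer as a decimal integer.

24538

`seq` follows `type` (2 bytes), so it starts at byte offset 2 and occupies 2 bytes.
Bytes at offsets 2..3: 5F DA.
In big-endian order the high byte comes first in memory.
The bytes are already most-significant first: 0x5FDA.
0x5FDA = 24538.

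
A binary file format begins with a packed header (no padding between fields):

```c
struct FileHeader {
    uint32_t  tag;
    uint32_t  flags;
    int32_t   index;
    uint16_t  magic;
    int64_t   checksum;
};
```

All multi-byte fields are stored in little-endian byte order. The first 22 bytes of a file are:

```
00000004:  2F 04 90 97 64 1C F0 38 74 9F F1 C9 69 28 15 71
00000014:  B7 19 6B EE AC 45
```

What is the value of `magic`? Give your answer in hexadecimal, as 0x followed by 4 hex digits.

`magic` follows `tag` (4 B), `flags` (4 B), `index` (4 B), so it starts at offset 4 + 4 + 4 = 12 and occupies 2 bytes.
Bytes at offsets 12..13: 69 28.
Little-endian stores the least-significant byte at the lowest address.
Reassemble most-significant byte first: 28 69 → 0x2869.

0x2869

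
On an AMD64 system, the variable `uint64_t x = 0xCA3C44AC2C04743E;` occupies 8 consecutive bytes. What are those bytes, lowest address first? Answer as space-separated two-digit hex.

Split into bytes (most-significant first): CA 3C 44 AC 2C 04 74 3E.
In little-endian order the low byte comes first in memory.
So at ascending addresses the bytes are 3E 74 04 2C AC 44 3C CA.

3E 74 04 2C AC 44 3C CA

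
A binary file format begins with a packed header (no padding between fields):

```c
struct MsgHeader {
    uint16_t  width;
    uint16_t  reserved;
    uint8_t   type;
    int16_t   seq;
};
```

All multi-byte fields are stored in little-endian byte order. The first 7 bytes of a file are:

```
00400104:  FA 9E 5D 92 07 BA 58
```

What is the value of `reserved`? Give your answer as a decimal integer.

`reserved` follows `width` (2 bytes), so it starts at byte offset 2 and occupies 2 bytes.
Bytes at offsets 2..3: 5D 92.
In little-endian order the low byte comes first in memory.
Reassemble most-significant byte first: 92 5D → 0x925D.
0x925D = 37469.

37469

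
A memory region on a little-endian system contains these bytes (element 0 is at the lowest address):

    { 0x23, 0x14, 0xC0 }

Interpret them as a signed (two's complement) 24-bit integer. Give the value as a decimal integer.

In little-endian order the low byte comes first in memory.
Reassemble most-significant byte first: C0 14 23 → 0xC01423.
Top bit is set, so as a signed 24-bit value this is 0xC01423 − 2^24 = -4189149.

-4189149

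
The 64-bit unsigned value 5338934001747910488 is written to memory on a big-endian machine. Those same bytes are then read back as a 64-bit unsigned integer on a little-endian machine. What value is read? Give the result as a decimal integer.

5338934001747910488 in 64-bit hexadecimal is 0x4A17B4300D705F58.
Stored big-endian, the bytes at ascending addresses are 4A 17 B4 30 0D 70 5F 58.
Read back as little-endian, the first byte is least significant, giving 0x585F700D30B4174A.
0x585F700D30B4174A = 6367931600079165258.

6367931600079165258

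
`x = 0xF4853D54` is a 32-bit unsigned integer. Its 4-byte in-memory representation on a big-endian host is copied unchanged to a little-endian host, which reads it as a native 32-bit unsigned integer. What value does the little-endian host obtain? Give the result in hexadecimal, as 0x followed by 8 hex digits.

Stored big-endian, the bytes at ascending addresses are F4 85 3D 54.
Read back as little-endian, the first byte is least significant, giving 0x543D85F4.

0x543D85F4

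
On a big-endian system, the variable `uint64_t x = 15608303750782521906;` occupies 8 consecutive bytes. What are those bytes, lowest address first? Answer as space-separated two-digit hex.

D8 9B D5 90 A3 CA 12 32

15608303750782521906 in hexadecimal, padded to 64 bits, is 0xD89BD590A3CA1232.
Split into bytes (most-significant first): D8 9B D5 90 A3 CA 12 32.
Big-endian stores the most-significant byte at the lowest address.
So the memory order matches the most-significant-first order: D8 9B D5 90 A3 CA 12 32.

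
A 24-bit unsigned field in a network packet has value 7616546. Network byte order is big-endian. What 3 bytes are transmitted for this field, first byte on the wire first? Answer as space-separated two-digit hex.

7616546 in hexadecimal, padded to 24 bits, is 0x743822.
Split into bytes (most-significant first): 74 38 22.
Big-endian: lowest address holds the most-significant byte.
So the memory order matches the most-significant-first order: 74 38 22.

74 38 22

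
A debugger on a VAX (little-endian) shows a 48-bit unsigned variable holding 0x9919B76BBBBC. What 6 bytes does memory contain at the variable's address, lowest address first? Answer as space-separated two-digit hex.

BC BB 6B B7 19 99

Split into bytes (most-significant first): 99 19 B7 6B BB BC.
Little-endian stores the least-significant byte at the lowest address.
So at ascending addresses the bytes are BC BB 6B B7 19 99.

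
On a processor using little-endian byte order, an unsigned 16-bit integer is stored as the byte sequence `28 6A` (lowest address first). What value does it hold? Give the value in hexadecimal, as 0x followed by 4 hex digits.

In little-endian order the low byte comes first in memory.
Reassemble most-significant byte first: 6A 28 → 0x6A28.

0x6A28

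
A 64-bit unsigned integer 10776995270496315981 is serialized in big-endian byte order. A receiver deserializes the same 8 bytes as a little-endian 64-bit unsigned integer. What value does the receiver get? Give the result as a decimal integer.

10776995270496315981 in 64-bit hexadecimal is 0x958F94197BFF6A4D.
Stored big-endian, the bytes at ascending addresses are 95 8F 94 19 7B FF 6A 4D.
Read back as little-endian, the first byte is least significant, giving 0x4D6AFF7B19948F95.
0x4D6AFF7B19948F95 = 5578551992627007381.

5578551992627007381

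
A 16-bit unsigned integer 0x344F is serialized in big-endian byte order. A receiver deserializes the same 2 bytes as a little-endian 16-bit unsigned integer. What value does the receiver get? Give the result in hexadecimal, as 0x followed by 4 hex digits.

Stored big-endian, the bytes at ascending addresses are 34 4F.
Read back as little-endian, the first byte is least significant, giving 0x4F34.

0x4F34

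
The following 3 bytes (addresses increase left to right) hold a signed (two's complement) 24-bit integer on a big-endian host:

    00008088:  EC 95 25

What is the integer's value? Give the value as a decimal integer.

Big-endian stores the most-significant byte at the lowest address.
The bytes are already most-significant first: 0xEC9525.
Top bit is set, so as a signed 24-bit value this is 0xEC9525 − 2^24 = -1272539.

-1272539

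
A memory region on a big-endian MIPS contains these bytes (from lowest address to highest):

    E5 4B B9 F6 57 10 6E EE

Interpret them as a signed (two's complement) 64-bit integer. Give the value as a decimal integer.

-1924239948096966930

Big-endian stores the most-significant byte at the lowest address.
The bytes are already most-significant first: 0xE54BB9F657106EEE.
Top bit is set, so as a signed 64-bit value this is 0xE54BB9F657106EEE − 2^64 = -1924239948096966930.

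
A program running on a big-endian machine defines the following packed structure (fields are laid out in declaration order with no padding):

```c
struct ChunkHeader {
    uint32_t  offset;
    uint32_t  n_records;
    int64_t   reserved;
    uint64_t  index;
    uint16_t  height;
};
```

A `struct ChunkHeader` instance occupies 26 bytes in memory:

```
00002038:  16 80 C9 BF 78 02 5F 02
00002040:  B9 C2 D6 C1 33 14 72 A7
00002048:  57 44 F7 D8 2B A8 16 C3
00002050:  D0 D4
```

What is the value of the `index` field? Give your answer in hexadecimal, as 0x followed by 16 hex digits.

`index` follows `offset` (4 B), `n_records` (4 B), `reserved` (8 B), so it starts at offset 4 + 4 + 8 = 16 and occupies 8 bytes.
Bytes at offsets 16..23: 57 44 F7 D8 2B A8 16 C3.
Big-endian: lowest address holds the most-significant byte.
The bytes are already most-significant first: 0x5744F7D82BA816C3.

0x5744F7D82BA816C3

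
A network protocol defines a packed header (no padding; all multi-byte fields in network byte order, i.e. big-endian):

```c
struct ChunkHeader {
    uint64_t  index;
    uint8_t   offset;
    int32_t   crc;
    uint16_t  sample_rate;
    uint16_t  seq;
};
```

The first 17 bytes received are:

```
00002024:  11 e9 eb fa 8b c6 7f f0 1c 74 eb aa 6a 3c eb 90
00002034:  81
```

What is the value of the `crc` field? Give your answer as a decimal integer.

1961601642

`crc` follows `index` (8 B), `offset` (1 B), so it starts at offset 8 + 1 = 9 and occupies 4 bytes.
Bytes at offsets 9..12: 74 EB AA 6A.
In big-endian order the high byte comes first in memory.
The bytes are already most-significant first: 0x74EBAA6A.
0x74EBAA6A = 1961601642.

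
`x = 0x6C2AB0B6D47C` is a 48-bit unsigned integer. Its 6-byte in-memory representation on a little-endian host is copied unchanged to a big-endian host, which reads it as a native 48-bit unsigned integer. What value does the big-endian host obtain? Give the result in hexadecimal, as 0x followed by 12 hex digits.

Stored little-endian, the bytes at ascending addresses are 7C D4 B6 B0 2A 6C.
Read back as big-endian, the last byte is least significant, giving 0x7CD4B6B02A6C.

0x7CD4B6B02A6C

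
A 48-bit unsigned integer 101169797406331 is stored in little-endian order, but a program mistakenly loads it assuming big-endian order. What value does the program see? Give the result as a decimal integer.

101169797406331 in 48-bit hexadecimal is 0x5C036DD61E7B.
Stored little-endian, the bytes at ascending addresses are 7B 1E D6 6D 03 5C.
Read back as big-endian, the last byte is least significant, giving 0x7B1ED66D035C.
0x7B1ED66D035C = 135372376703836.

135372376703836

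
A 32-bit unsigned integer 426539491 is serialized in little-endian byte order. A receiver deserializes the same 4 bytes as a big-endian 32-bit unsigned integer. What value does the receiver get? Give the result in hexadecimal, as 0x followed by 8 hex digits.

426539491 in 32-bit hexadecimal is 0x196C79E3.
Stored little-endian, the bytes at ascending addresses are E3 79 6C 19.
Read back as big-endian, the last byte is least significant, giving 0xE3796C19.

0xE3796C19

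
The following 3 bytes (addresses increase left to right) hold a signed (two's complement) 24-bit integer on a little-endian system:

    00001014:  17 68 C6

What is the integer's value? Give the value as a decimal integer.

Little-endian stores the least-significant byte at the lowest address.
Reassemble most-significant byte first: C6 68 17 → 0xC66817.
Top bit is set, so as a signed 24-bit value this is 0xC66817 − 2^24 = -3774441.

-3774441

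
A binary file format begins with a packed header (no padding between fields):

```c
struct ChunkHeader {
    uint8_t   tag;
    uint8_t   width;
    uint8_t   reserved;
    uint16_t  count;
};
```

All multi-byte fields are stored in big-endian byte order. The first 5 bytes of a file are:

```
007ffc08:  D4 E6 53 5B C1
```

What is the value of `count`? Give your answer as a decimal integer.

23489

`count` follows `tag` (1 B), `width` (1 B), `reserved` (1 B), so it starts at offset 1 + 1 + 1 = 3 and occupies 2 bytes.
Bytes at offsets 3..4: 5B C1.
Big-endian stores the most-significant byte at the lowest address.
The bytes are already most-significant first: 0x5BC1.
0x5BC1 = 23489.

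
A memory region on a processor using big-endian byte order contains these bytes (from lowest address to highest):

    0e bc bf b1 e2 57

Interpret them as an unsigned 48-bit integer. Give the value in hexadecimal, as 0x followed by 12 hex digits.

In big-endian order the high byte comes first in memory.
The bytes are already most-significant first: 0x0EBCBFB1E257.

0x0EBCBFB1E257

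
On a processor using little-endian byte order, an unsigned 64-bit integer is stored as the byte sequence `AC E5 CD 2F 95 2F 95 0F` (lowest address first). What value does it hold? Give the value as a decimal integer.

Little-endian stores the least-significant byte at the lowest address.
Reassemble most-significant byte first: 0F 95 2F 95 2F CD E5 AC → 0x0F952F952FCDE5AC.
0x0F952F952FCDE5AC = 1122855999897462188.

1122855999897462188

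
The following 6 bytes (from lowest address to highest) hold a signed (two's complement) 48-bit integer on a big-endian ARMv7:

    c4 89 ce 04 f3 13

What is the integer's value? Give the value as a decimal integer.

Big-endian stores the most-significant byte at the lowest address.
The bytes are already most-significant first: 0xC489CE04F313.
Top bit is set, so as a signed 48-bit value this is 0xC489CE04F313 − 2^48 = -65378830716141.

-65378830716141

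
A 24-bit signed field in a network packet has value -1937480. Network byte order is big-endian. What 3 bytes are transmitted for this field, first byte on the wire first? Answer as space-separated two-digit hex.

Two's complement of -1937480 in 24 bits: 1937480 = 0x1D9048; invert → 0xE26FB7; add 1 → 0xE26FB8.
Split into bytes (most-significant first): E2 6F B8.
Big-endian: lowest address holds the most-significant byte.
So the memory order matches the most-significant-first order: E2 6F B8.

E2 6F B8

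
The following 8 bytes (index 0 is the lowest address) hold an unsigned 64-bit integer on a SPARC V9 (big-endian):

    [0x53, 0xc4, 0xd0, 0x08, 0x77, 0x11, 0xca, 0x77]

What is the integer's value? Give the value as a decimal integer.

Big-endian: lowest address holds the most-significant byte.
The bytes are already most-significant first: 0x53C4D0087711CA77.
0x53C4D0087711CA77 = 6036178135359277687.

6036178135359277687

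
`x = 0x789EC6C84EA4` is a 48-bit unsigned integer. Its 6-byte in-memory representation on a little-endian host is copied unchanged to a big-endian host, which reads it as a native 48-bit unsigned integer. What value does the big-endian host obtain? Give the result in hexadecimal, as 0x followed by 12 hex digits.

Stored little-endian, the bytes at ascending addresses are A4 4E C8 C6 9E 78.
Read back as big-endian, the last byte is least significant, giving 0xA44EC8C69E78.

0xA44EC8C69E78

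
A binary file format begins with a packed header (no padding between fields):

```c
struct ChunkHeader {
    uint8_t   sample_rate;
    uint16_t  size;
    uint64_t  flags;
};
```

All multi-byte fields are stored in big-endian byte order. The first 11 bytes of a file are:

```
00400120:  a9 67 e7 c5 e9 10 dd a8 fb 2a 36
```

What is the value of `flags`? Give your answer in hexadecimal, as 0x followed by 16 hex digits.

0xC5E910DDA8FB2A36

`flags` follows `sample_rate` (1 B), `size` (2 B), so it starts at offset 1 + 2 = 3 and occupies 8 bytes.
Bytes at offsets 3..10: C5 E9 10 DD A8 FB 2A 36.
Big-endian: lowest address holds the most-significant byte.
The bytes are already most-significant first: 0xC5E910DDA8FB2A36.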